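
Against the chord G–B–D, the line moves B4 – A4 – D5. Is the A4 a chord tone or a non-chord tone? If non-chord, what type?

The harmony at that moment is G major triad (G, B, D); A4 is not a chord tone.
It is approached by step down from B4 and left by leap up to D5.
Step in, leap out — an escape tone.

Non-chord tone — an escape tone.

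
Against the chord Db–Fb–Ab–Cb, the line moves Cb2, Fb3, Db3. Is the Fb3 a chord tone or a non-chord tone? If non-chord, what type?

Db minor seventh chord contains Db, Fb, Ab, Cb; Fb is the third, so it is a chord tone.

Chord tone (the third of Db minor seventh chord).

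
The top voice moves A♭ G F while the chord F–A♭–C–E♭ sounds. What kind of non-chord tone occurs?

G is a passing tone.

The harmony at that moment is F minor seventh chord (F, A♭, C, E♭); G is not a chord tone.
It is approached by step down from A♭ and left by step down to F.
Step in, step out in the same direction — a passing tone.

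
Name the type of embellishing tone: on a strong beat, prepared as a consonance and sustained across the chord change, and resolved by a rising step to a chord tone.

Approach: by preparation — the pitch is first a chord tone, then held (tied or repeated) while the harmony changes under it. Departure: up by step. Metric position: strong.
A prepared dissonance that resolves upward by step — a retardation. (The same figure resolving downward would be a suspension.)

Retardation.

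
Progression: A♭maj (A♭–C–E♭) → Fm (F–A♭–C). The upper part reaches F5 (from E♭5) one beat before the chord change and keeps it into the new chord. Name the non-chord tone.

F5 is an anticipation.

The harmony at that moment is A♭ major triad (A♭, C, E♭); F5 is not a chord tone.
It is approached by step up from E♭5 and then sustained as the same pitch into the next harmony.
Arriving early and becoming a chord tone when the harmony changes — an anticipation.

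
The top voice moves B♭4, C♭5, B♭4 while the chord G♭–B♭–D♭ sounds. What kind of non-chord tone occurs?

The harmony at that moment is G♭ major triad (G♭, B♭, D♭); C♭5 is not a chord tone.
It is approached by step up from B♭4 and left by step down to B♭4.
Step away and step back to the same note — a neighbor tone (upper neighbor).

C♭5 is a neighbor tone.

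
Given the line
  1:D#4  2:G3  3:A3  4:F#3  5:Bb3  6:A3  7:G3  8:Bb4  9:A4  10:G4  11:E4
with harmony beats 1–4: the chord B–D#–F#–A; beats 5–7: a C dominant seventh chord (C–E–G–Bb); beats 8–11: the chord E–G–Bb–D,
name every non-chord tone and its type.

G3 (beat 2) — appoggiatura; A3 (beat 6) — passing tone; A4 (beat 9) — passing tone.

The harmony at that moment is B dominant seventh chord (B, D#, F#, A); G3 is not a chord tone.
It is approached by leap down from D#4 and left by step up to A3.
Leap in, step out — an appoggiatura.
The harmony at that moment is C dominant seventh chord (C, E, G, Bb); A3 is not a chord tone.
It is approached by step down from Bb3 and left by step down to G3.
Step in, step out in the same direction — a passing tone.
The harmony at that moment is E half-diminished seventh chord (E, G, Bb, D); A4 is not a chord tone.
It is approached by step down from Bb4 and left by step down to G4.
Step in, step out in the same direction — a passing tone.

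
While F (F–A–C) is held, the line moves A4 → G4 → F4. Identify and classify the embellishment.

G4 is a passing tone.

The harmony at that moment is F major triad (F, A, C); G4 is not a chord tone.
It is approached by step down from A4 and left by step down to F4.
Step in, step out in the same direction — a passing tone.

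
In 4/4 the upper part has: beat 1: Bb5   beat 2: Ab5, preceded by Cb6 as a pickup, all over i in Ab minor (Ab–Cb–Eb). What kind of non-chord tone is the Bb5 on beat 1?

Passing tone.

The harmony at that moment is Ab minor triad (Ab, Cb, Eb); Bb5 is not a chord tone.
It is approached by step down from Cb6 and left by step down to Ab5.
Step in, step out in the same direction — a passing tone.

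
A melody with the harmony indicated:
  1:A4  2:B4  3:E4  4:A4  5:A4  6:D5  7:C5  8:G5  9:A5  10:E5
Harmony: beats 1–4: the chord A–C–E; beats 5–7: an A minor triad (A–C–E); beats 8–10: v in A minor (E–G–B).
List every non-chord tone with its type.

B4 (beat 2) — escape tone; D5 (beat 6) — appoggiatura; A5 (beat 9) — escape tone.

The harmony at that moment is A minor triad (A, C, E); B4 is not a chord tone.
It is approached by step up from A4 and left by leap down to E4.
Step in, leap out — an escape tone.
The harmony at that moment is A minor triad (A, C, E); D5 is not a chord tone.
It is approached by leap up from A4 and left by step down to C5.
Leap in, step out — an appoggiatura.
The harmony at that moment is E minor triad (E, G, B); A5 is not a chord tone.
It is approached by step up from G5 and left by leap down to E5.
Step in, leap out — an escape tone.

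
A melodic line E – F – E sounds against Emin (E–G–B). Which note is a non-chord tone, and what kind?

F is a neighbor tone.

The harmony at that moment is E minor triad (E, G, B); F is not a chord tone.
It is approached by step up from E and left by step down to E.
Step away and step back to the same note — a neighbor tone (upper neighbor).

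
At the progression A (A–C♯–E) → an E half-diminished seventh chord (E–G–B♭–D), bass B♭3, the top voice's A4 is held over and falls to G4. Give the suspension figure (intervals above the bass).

7–6 suspension.

At the second chord the bass is B♭3. The suspended A4 lies a seventh above the bass; after resolving down by step to G4, the interval above the bass becomes a sixth.
Suspension figures are named by those two intervals: 7–6.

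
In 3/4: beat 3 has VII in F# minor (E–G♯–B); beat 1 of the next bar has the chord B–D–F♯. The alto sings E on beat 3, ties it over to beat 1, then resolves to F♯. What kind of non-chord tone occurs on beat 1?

The harmony at that moment is B minor triad (B, D, F♯); E is not a chord tone.
It is held over (the same pitch as the preceding E) and left by step up to F♯.
Held over from the previous chord and resolving up by step — a retardation.

Retardation.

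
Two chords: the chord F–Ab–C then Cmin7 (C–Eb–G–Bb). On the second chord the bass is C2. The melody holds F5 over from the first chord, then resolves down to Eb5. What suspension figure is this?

At the second chord the bass is C2. The suspended F5 lies a fourth above the bass; after resolving down by step to Eb5, the interval above the bass becomes a third.
Suspension figures are named by those two intervals: 4–3.

4–3 suspension.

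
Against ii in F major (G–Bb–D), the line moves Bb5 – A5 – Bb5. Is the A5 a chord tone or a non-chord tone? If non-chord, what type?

Non-chord tone — a neighbor tone.

The harmony at that moment is G minor triad (G, Bb, D); A5 is not a chord tone.
It is approached by step down from Bb5 and left by step up to Bb5.
Step away and step back to the same note — a neighbor tone (lower neighbor).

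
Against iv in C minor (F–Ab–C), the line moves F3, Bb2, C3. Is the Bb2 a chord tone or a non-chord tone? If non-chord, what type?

Non-chord tone — an appoggiatura.

The harmony at that moment is F minor triad (F, Ab, C); Bb2 is not a chord tone.
It is approached by leap down from F3 and left by step up to C3.
Leap in, step out — an appoggiatura.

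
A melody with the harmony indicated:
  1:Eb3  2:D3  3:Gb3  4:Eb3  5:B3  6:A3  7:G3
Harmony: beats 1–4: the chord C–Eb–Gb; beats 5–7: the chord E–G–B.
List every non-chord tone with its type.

D3 (beat 2) — escape tone; A3 (beat 6) — passing tone.

The harmony at that moment is C diminished triad (C, Eb, Gb); D3 is not a chord tone.
It is approached by step down from Eb3 and left by leap up to Gb3.
Step in, leap out — an escape tone.
The harmony at that moment is E minor triad (E, G, B); A3 is not a chord tone.
It is approached by step down from B3 and left by step down to G3.
Step in, step out in the same direction — a passing tone.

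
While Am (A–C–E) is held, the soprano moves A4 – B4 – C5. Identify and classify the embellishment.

B4 is a passing tone.

The harmony at that moment is A minor triad (A, C, E); B4 is not a chord tone.
It is approached by step up from A4 and left by step up to C5.
Step in, step out in the same direction — a passing tone.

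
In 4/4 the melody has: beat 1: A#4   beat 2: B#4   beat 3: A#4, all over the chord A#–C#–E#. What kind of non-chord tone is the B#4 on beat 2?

The harmony at that moment is A# minor triad (A#, C#, E#); B#4 is not a chord tone.
It is approached by step up from A#4 and left by step down to A#4.
Step away and step back to the same note — a neighbor tone (upper neighbor).

Upper neighbor tone.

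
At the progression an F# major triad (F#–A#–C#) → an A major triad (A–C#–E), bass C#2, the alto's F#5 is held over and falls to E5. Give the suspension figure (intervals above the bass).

4–3 suspension.

At the second chord the bass is C#2. The suspended F#5 lies a fourth above the bass; after resolving down by step to E5, the interval above the bass becomes a third.
Suspension figures are named by those two intervals: 4–3.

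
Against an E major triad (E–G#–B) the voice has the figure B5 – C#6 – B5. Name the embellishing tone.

The harmony at that moment is E major triad (E, G#, B); C#6 is not a chord tone.
It is approached by step up from B5 and left by step down to B5.
Step away and step back to the same note — a neighbor tone (upper neighbor).

C#6 is a neighbor tone.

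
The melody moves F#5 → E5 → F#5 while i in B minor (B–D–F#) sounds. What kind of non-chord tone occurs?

The harmony at that moment is B minor triad (B, D, F#); E5 is not a chord tone.
It is approached by step down from F#5 and left by step up to F#5.
Step away and step back to the same note — a neighbor tone (lower neighbor).

E5 is a neighbor tone.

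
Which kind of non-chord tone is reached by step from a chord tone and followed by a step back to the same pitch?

Neighbor tone.

Approach: by step. Departure: by step in the opposite direction, back to the starting pitch.
Stepwise on both sides but reversing to return to the same chord tone — a neighbor tone. (Had it continued onward in the same direction it would be a passing tone instead.)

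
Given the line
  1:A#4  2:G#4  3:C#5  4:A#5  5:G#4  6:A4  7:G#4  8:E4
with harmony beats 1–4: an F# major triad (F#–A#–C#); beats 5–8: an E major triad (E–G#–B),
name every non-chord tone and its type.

The harmony at that moment is F# major triad (F#, A#, C#); G#4 is not a chord tone.
It is approached by step down from A#4 and left by leap up to C#5.
Step in, leap out — an escape tone.
The harmony at that moment is E major triad (E, G#, B); A4 is not a chord tone.
It is approached by step up from G#4 and left by step down to G#4.
Step away and step back to the same note — a neighbor tone (upper neighbor).

G#4 (beat 2) — escape tone; A4 (beat 6) — neighbor tone.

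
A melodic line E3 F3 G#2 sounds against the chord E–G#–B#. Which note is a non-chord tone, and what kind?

F3 is an escape tone.

The harmony at that moment is E augmented triad (E, G#, B#); F3 is not a chord tone.
It is approached by step up from E3 and left by leap down to G#2.
Step in, leap out — an escape tone.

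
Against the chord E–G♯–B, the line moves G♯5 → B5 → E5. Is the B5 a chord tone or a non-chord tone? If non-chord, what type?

E major triad contains E, G♯, B; B is the fifth, so it is a chord tone.

Chord tone (the fifth of E major triad).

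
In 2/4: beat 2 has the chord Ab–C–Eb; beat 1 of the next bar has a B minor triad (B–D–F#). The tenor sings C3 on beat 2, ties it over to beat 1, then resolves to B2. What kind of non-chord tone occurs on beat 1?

Suspension.

The harmony at that moment is B minor triad (B, D, F#); C3 is not a chord tone.
It is held over (the same pitch as the preceding C3) and left by step down to B2.
Held over from the previous chord and resolving down by step — a suspension.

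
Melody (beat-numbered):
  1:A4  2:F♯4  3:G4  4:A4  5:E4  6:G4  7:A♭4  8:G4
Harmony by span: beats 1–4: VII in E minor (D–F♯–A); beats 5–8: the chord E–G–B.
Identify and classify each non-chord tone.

G4 (beat 3) — passing tone; A♭4 (beat 7) — neighbor tone.

The harmony at that moment is D major triad (D, F♯, A); G4 is not a chord tone.
It is approached by step up from F♯4 and left by step up to A4.
Step in, step out in the same direction — a passing tone.
The harmony at that moment is E minor triad (E, G, B); A♭4 is not a chord tone.
It is approached by step up from G4 and left by step down to G4.
Step away and step back to the same note — a neighbor tone (upper neighbor).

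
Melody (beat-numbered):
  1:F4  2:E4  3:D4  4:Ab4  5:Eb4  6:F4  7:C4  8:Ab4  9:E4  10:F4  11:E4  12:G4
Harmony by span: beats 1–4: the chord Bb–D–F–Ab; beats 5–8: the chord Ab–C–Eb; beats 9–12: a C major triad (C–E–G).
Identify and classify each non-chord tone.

E4 (beat 2) — passing tone; F4 (beat 6) — escape tone; F4 (beat 10) — neighbor tone.

The harmony at that moment is Bb dominant seventh chord (Bb, D, F, Ab); E4 is not a chord tone.
It is approached by step down from F4 and left by step down to D4.
Step in, step out in the same direction — a passing tone.
The harmony at that moment is Ab major triad (Ab, C, Eb); F4 is not a chord tone.
It is approached by step up from Eb4 and left by leap down to C4.
Step in, leap out — an escape tone.
The harmony at that moment is C major triad (C, E, G); F4 is not a chord tone.
It is approached by step up from E4 and left by step down to E4.
Step away and step back to the same note — a neighbor tone (upper neighbor).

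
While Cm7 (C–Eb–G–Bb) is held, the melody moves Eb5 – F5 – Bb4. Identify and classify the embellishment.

F5 is an escape tone.

The harmony at that moment is C minor seventh chord (C, Eb, G, Bb); F5 is not a chord tone.
It is approached by step up from Eb5 and left by leap down to Bb4.
Step in, leap out — an escape tone.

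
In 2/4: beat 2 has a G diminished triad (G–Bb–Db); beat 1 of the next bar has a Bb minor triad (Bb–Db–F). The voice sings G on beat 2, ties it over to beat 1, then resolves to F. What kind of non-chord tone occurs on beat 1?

The harmony at that moment is Bb minor triad (Bb, Db, F); G is not a chord tone.
It is held over (the same pitch as the preceding G) and left by step down to F.
Held over from the previous chord and resolving down by step — a suspension.

Suspension.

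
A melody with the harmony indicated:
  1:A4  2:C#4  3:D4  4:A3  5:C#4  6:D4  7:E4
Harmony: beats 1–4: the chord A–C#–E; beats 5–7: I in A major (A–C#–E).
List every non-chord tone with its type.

The harmony at that moment is A major triad (A, C#, E); D4 is not a chord tone.
It is approached by step up from C#4 and left by leap down to A3.
Step in, leap out — an escape tone.
The harmony at that moment is A major triad (A, C#, E); D4 is not a chord tone.
It is approached by step up from C#4 and left by step up to E4.
Step in, step out in the same direction — a passing tone.

D4 (beat 3) — escape tone; D4 (beat 6) — passing tone.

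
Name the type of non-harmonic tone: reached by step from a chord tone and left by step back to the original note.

Approach: by step. Departure: by step in the opposite direction, back to the starting pitch.
Stepwise on both sides but reversing to return to the same chord tone — a neighbor tone. (Had it continued onward in the same direction it would be a passing tone instead.)

Neighbor tone.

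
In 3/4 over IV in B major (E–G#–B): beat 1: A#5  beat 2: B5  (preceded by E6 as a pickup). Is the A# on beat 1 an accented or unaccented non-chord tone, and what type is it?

The harmony at that moment is E major triad (E, G#, B); A#5 is not a chord tone.
It is approached by leap down from E6 and left by step up to B5.
Leap in, step out — an appoggiatura.
It falls on the downbeat, so it is accented.

Accented appoggiatura.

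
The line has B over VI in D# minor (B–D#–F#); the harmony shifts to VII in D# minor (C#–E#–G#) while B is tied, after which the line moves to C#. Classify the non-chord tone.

The harmony at that moment is C# major triad (C#, E#, G#); B is not a chord tone.
It is held over (the same pitch as the preceding B) and left by step up to C#.
Held over from the previous chord and resolving up by step — a retardation.

B is a retardation.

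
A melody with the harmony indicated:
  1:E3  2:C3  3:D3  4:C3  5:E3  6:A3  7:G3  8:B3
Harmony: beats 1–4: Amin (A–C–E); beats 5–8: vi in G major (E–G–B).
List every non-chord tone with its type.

D3 (beat 3) — neighbor tone; A3 (beat 6) — appoggiatura.

The harmony at that moment is A minor triad (A, C, E); D3 is not a chord tone.
It is approached by step up from C3 and left by step down to C3.
Step away and step back to the same note — a neighbor tone (upper neighbor).
The harmony at that moment is E minor triad (E, G, B); A3 is not a chord tone.
It is approached by leap up from E3 and left by step down to G3.
Leap in, step out — an appoggiatura.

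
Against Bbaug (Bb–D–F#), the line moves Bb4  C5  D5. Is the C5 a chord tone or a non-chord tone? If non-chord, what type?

Non-chord tone — a passing tone.

The harmony at that moment is Bb augmented triad (Bb, D, F#); C5 is not a chord tone.
It is approached by step up from Bb4 and left by step up to D5.
Step in, step out in the same direction — a passing tone.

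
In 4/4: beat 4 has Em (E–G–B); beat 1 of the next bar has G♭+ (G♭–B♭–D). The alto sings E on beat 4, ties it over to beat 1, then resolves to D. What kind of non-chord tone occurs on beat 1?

The harmony at that moment is G♭ augmented triad (G♭, B♭, D); E is not a chord tone.
It is held over (the same pitch as the preceding E) and left by step down to D.
Held over from the previous chord and resolving down by step — a suspension.

Suspension.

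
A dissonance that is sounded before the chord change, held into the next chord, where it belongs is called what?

Anticipation.

Approach: ahead of the chord change (typically by step), so it is dissonant against the current harmony. Departure: none — the same pitch is restated or held and is a chord tone of the new harmony.
Dissonant first, consonant once the harmony catches up: the note simply arrives early — an anticipation. (The reverse timing, consonant first and dissonant after the change, would be a suspension or retardation.)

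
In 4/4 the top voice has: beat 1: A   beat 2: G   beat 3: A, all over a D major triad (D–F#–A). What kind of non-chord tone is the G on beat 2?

The harmony at that moment is D major triad (D, F#, A); G is not a chord tone.
It is approached by step down from A and left by step up to A.
Step away and step back to the same note — a neighbor tone (lower neighbor).

Lower neighbor tone.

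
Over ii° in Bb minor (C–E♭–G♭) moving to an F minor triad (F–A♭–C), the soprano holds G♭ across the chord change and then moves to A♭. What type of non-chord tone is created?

G♭ is a retardation.

The harmony at that moment is F minor triad (F, A♭, C); G♭ is not a chord tone.
It is held over (the same pitch as the preceding G♭) and left by step up to A♭.
Held over from the previous chord and resolving up by step — a retardation.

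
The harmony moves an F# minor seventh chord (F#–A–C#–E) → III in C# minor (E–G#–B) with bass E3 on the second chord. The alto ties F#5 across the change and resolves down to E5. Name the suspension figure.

9–8 suspension.

At the second chord the bass is E3. The suspended F#5 lies a ninth above the bass; after resolving down by step to E5, the interval above the bass becomes an octave.
Suspension figures are named by those two intervals: 9–8.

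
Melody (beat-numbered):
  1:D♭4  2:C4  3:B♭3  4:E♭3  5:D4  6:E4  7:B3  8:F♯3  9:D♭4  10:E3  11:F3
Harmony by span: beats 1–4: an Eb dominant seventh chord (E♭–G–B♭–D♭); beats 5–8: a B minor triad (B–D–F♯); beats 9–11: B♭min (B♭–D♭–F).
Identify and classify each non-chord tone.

The harmony at that moment is E♭ dominant seventh chord (E♭, G, B♭, D♭); C4 is not a chord tone.
It is approached by step down from D♭4 and left by step down to B♭3.
Step in, step out in the same direction — a passing tone.
The harmony at that moment is B minor triad (B, D, F♯); E4 is not a chord tone.
It is approached by step up from D4 and left by leap down to B3.
Step in, leap out — an escape tone.
The harmony at that moment is B♭ minor triad (B♭, D♭, F); E3 is not a chord tone.
It is approached by leap down from D♭4 and left by step up to F3.
Leap in, step out — an appoggiatura.

C4 (beat 2) — passing tone; E4 (beat 6) — escape tone; E3 (beat 10) — appoggiatura.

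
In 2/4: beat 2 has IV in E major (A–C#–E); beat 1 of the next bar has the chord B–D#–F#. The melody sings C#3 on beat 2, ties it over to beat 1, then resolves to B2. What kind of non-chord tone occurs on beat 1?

The harmony at that moment is B major triad (B, D#, F#); C#3 is not a chord tone.
It is held over (the same pitch as the preceding C#3) and left by step down to B2.
Held over from the previous chord and resolving down by step — a suspension.

Suspension.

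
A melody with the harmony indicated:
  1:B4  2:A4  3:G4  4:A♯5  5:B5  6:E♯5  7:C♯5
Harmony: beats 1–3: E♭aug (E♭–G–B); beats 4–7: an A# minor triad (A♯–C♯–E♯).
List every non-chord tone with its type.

A4 (beat 2) — passing tone; B5 (beat 5) — escape tone.

The harmony at that moment is E♭ augmented triad (E♭, G, B); A4 is not a chord tone.
It is approached by step down from B4 and left by step down to G4.
Step in, step out in the same direction — a passing tone.
The harmony at that moment is A♯ minor triad (A♯, C♯, E♯); B5 is not a chord tone.
It is approached by step up from A♯5 and left by leap down to E♯5.
Step in, leap out — an escape tone.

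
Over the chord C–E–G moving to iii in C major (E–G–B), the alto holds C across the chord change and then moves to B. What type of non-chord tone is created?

The harmony at that moment is E minor triad (E, G, B); C is not a chord tone.
It is held over (the same pitch as the preceding C) and left by step down to B.
Held over from the previous chord and resolving down by step — a suspension.

C is a suspension.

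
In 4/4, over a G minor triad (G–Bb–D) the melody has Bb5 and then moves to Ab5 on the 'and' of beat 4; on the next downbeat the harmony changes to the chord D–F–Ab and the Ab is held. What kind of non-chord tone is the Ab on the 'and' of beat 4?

The harmony at that moment is G minor triad (G, Bb, D); Ab5 is not a chord tone.
It is approached by step down from Bb5 and then sustained as the same pitch into the next harmony.
Arriving early and becoming a chord tone when the harmony changes — an anticipation.

Anticipation.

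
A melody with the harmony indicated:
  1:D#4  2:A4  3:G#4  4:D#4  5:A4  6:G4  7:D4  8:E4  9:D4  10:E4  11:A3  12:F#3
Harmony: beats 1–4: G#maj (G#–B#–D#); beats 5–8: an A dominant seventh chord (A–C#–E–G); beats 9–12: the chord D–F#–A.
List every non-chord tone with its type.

The harmony at that moment is G# major triad (G#, B#, D#); A4 is not a chord tone.
It is approached by leap up from D#4 and left by step down to G#4.
Leap in, step out — an appoggiatura.
The harmony at that moment is A dominant seventh chord (A, C#, E, G); D4 is not a chord tone.
It is approached by leap down from G4 and left by step up to E4.
Leap in, step out — an appoggiatura.
The harmony at that moment is D major triad (D, F#, A); E4 is not a chord tone.
It is approached by step up from D4 and left by leap down to A3.
Step in, leap out — an escape tone.

A4 (beat 2) — appoggiatura; D4 (beat 7) — appoggiatura; E4 (beat 10) — escape tone.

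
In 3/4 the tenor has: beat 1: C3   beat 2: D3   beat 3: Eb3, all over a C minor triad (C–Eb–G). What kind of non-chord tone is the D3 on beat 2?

The harmony at that moment is C minor triad (C, Eb, G); D3 is not a chord tone.
It is approached by step up from C3 and left by step up to Eb3.
Step in, step out in the same direction — a passing tone.

Passing tone.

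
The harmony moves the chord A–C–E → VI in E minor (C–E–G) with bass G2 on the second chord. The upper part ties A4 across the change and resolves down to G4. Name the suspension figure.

9–8 suspension.

At the second chord the bass is G2. The suspended A4 lies a ninth above the bass; after resolving down by step to G4, the interval above the bass becomes an octave.
Suspension figures are named by those two intervals: 9–8.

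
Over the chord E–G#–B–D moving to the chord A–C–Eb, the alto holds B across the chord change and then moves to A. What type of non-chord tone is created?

The harmony at that moment is A diminished triad (A, C, Eb); B is not a chord tone.
It is held over (the same pitch as the preceding B) and left by step down to A.
Held over from the previous chord and resolving down by step — a suspension.

B is a suspension.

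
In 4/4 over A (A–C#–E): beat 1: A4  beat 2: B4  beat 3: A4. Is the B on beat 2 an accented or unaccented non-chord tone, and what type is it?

The harmony at that moment is A major triad (A, C#, E); B4 is not a chord tone.
It is approached by step up from A4 and left by step down to A4.
Step away and step back to the same note — a neighbor tone (upper neighbor).
It falls on a weak beat, so it is unaccented.

Unaccented neighbor tone.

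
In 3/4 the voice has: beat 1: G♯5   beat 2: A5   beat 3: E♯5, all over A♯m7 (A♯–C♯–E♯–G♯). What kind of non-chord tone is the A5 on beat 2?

Escape tone.

The harmony at that moment is A♯ minor seventh chord (A♯, C♯, E♯, G♯); A5 is not a chord tone.
It is approached by step up from G♯5 and left by leap down to E♯5.
Step in, leap out, on a weak beat — an escape tone.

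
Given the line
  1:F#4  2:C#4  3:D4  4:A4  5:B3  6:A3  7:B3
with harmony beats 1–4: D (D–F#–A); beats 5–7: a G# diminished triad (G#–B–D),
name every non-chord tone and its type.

C#4 (beat 2) — appoggiatura; A3 (beat 6) — neighbor tone.

The harmony at that moment is D major triad (D, F#, A); C#4 is not a chord tone.
It is approached by leap down from F#4 and left by step up to D4.
Leap in, step out — an appoggiatura.
The harmony at that moment is G# diminished triad (G#, B, D); A3 is not a chord tone.
It is approached by step down from B3 and left by step up to B3.
Step away and step back to the same note — a neighbor tone (lower neighbor).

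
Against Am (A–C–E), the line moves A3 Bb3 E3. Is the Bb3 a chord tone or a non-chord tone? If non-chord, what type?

Non-chord tone — an escape tone.

The harmony at that moment is A minor triad (A, C, E); Bb3 is not a chord tone.
It is approached by step up from A3 and left by leap down to E3.
Step in, leap out — an escape tone.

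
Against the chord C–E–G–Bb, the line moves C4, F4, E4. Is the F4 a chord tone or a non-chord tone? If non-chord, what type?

The harmony at that moment is C dominant seventh chord (C, E, G, Bb); F4 is not a chord tone.
It is approached by leap up from C4 and left by step down to E4.
Leap in, step out — an appoggiatura.

Non-chord tone — an appoggiatura.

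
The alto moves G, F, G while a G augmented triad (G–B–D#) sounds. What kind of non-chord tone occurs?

The harmony at that moment is G augmented triad (G, B, D#); F is not a chord tone.
It is approached by step down from G and left by step up to G.
Step away and step back to the same note — a neighbor tone (lower neighbor).

F is a neighbor tone.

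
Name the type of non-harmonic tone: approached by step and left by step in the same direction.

Approach: by step. Departure: by step, continuing in the same direction.
Stepwise on both sides with no change of direction means the note fills in the space between two different chord tones — a passing tone. (Had it turned back to its starting note it would be a neighbor tone instead.)

Passing tone.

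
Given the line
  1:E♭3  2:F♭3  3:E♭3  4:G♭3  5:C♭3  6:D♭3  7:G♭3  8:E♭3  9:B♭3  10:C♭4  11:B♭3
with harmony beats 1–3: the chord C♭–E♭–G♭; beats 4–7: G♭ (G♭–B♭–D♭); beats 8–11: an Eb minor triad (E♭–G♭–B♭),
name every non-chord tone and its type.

F♭3 (beat 2) — neighbor tone; C♭3 (beat 5) — appoggiatura; C♭4 (beat 10) — neighbor tone.

The harmony at that moment is C♭ major triad (C♭, E♭, G♭); F♭3 is not a chord tone.
It is approached by step up from E♭3 and left by step down to E♭3.
Step away and step back to the same note — a neighbor tone (upper neighbor).
The harmony at that moment is G♭ major triad (G♭, B♭, D♭); C♭3 is not a chord tone.
It is approached by leap down from G♭3 and left by step up to D♭3.
Leap in, step out — an appoggiatura.
The harmony at that moment is E♭ minor triad (E♭, G♭, B♭); C♭4 is not a chord tone.
It is approached by step up from B♭3 and left by step down to B♭3.
Step away and step back to the same note — a neighbor tone (upper neighbor).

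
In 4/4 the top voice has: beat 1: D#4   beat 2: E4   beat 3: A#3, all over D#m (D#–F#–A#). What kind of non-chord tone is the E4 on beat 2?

The harmony at that moment is D# minor triad (D#, F#, A#); E4 is not a chord tone.
It is approached by step up from D#4 and left by leap down to A#3.
Step in, leap out, on a weak beat — an escape tone.

Escape tone.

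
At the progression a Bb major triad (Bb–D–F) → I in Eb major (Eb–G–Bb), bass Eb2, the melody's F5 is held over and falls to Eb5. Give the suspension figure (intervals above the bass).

9–8 suspension.

At the second chord the bass is Eb2. The suspended F5 lies a ninth above the bass; after resolving down by step to Eb5, the interval above the bass becomes an octave.
Suspension figures are named by those two intervals: 9–8.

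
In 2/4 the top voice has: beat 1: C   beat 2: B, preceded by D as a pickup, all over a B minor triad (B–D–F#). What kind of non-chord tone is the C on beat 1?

Passing tone.

The harmony at that moment is B minor triad (B, D, F#); C is not a chord tone.
It is approached by step down from D and left by step down to B.
Step in, step out in the same direction — a passing tone.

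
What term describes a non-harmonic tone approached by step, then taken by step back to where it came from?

Neighbor tone.

Approach: by step. Departure: by step in the opposite direction, back to the starting pitch.
Stepwise on both sides but reversing to return to the same chord tone — a neighbor tone. (Had it continued onward in the same direction it would be a passing tone instead.)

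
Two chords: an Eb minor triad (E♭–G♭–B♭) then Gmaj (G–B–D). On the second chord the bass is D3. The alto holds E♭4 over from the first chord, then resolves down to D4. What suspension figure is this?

At the second chord the bass is D3. The suspended E♭4 lies a ninth above the bass; after resolving down by step to D4, the interval above the bass becomes an octave.
Suspension figures are named by those two intervals: 9–8.

9–8 suspension.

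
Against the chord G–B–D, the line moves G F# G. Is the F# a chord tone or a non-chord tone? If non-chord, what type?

The harmony at that moment is G major triad (G, B, D); F# is not a chord tone.
It is approached by step down from G and left by step up to G.
Step away and step back to the same note — a neighbor tone (lower neighbor).

Non-chord tone — a neighbor tone.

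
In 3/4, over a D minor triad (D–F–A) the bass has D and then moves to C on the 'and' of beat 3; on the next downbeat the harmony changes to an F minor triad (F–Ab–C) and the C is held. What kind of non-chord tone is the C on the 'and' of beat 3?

The harmony at that moment is D minor triad (D, F, A); C is not a chord tone.
It is approached by step down from D and then sustained as the same pitch into the next harmony.
Arriving early and becoming a chord tone when the harmony changes — an anticipation.

Anticipation.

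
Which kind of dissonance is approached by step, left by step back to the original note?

Approach: by step. Departure: by step in the opposite direction, back to the starting pitch.
Stepwise on both sides but reversing to return to the same chord tone — a neighbor tone. (Had it continued onward in the same direction it would be a passing tone instead.)

Neighbor tone.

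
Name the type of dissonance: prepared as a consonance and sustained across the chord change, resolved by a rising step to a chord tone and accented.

Approach: by preparation — the pitch is first a chord tone, then held (tied or repeated) while the harmony changes under it. Departure: up by step. Metric position: strong.
A prepared dissonance that resolves upward by step — a retardation. (The same figure resolving downward would be a suspension.)

Retardation.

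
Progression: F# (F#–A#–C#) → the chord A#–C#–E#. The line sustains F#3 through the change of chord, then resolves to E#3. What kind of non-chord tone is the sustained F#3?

The harmony at that moment is A# minor triad (A#, C#, E#); F#3 is not a chord tone.
It is held over (the same pitch as the preceding F#3) and left by step down to E#3.
Held over from the previous chord and resolving down by step — a suspension.

F#3 is a suspension.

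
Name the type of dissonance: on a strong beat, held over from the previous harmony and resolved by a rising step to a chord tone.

Retardation.

Approach: by preparation — the pitch is first a chord tone, then held (tied or repeated) while the harmony changes under it. Departure: up by step. Metric position: strong.
A prepared dissonance that resolves upward by step — a retardation. (The same figure resolving downward would be a suspension.)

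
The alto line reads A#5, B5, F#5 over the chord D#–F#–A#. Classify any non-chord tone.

The harmony at that moment is D# minor triad (D#, F#, A#); B5 is not a chord tone.
It is approached by step up from A#5 and left by leap down to F#5.
Step in, leap out — an escape tone.

B5 is an escape tone.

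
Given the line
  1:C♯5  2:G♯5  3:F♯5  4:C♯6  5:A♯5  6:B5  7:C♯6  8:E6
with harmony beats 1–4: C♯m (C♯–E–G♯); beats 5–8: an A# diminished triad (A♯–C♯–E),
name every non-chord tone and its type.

F♯5 (beat 3) — escape tone; B5 (beat 6) — passing tone.

The harmony at that moment is C♯ minor triad (C♯, E, G♯); F♯5 is not a chord tone.
It is approached by step down from G♯5 and left by leap up to C♯6.
Step in, leap out — an escape tone.
The harmony at that moment is A♯ diminished triad (A♯, C♯, E); B5 is not a chord tone.
It is approached by step up from A♯5 and left by step up to C♯6.
Step in, step out in the same direction — a passing tone.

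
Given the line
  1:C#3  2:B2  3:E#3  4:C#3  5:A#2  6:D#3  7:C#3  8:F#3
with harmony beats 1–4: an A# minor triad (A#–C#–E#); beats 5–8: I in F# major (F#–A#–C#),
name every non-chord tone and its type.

The harmony at that moment is A# minor triad (A#, C#, E#); B2 is not a chord tone.
It is approached by step down from C#3 and left by leap up to E#3.
Step in, leap out — an escape tone.
The harmony at that moment is F# major triad (F#, A#, C#); D#3 is not a chord tone.
It is approached by leap up from A#2 and left by step down to C#3.
Leap in, step out — an appoggiatura.

B2 (beat 2) — escape tone; D#3 (beat 6) — appoggiatura.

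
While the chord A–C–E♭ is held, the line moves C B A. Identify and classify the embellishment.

B is a passing tone.

The harmony at that moment is A diminished triad (A, C, E♭); B is not a chord tone.
It is approached by step down from C and left by step down to A.
Step in, step out in the same direction — a passing tone.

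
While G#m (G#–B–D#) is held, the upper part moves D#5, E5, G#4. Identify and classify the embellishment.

The harmony at that moment is G# minor triad (G#, B, D#); E5 is not a chord tone.
It is approached by step up from D#5 and left by leap down to G#4.
Step in, leap out — an escape tone.

E5 is an escape tone.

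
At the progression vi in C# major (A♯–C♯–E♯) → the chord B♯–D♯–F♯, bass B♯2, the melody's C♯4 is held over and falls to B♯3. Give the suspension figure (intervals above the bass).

9–8 suspension.

At the second chord the bass is B♯2. The suspended C♯4 lies a ninth above the bass; after resolving down by step to B♯3, the interval above the bass becomes an octave.
Suspension figures are named by those two intervals: 9–8.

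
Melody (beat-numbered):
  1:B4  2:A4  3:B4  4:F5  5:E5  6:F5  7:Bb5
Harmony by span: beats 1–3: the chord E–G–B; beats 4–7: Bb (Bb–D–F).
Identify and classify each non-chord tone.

A4 (beat 2) — neighbor tone; E5 (beat 5) — neighbor tone.

The harmony at that moment is E minor triad (E, G, B); A4 is not a chord tone.
It is approached by step down from B4 and left by step up to B4.
Step away and step back to the same note — a neighbor tone (lower neighbor).
The harmony at that moment is Bb major triad (Bb, D, F); E5 is not a chord tone.
It is approached by step down from F5 and left by step up to F5.
Step away and step back to the same note — a neighbor tone (lower neighbor).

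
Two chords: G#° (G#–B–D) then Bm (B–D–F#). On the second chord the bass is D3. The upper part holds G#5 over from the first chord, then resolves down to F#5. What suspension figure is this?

4–3 suspension.

At the second chord the bass is D3. The suspended G#5 lies a fourth above the bass; after resolving down by step to F#5, the interval above the bass becomes a third.
Suspension figures are named by those two intervals: 4–3.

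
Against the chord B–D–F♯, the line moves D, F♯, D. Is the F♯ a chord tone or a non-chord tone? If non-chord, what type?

B minor triad contains B, D, F♯; F♯ is the fifth, so it is a chord tone.

Chord tone (the fifth of B minor triad).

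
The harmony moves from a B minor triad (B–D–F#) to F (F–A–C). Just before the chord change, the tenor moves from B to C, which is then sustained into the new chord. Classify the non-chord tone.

C is an anticipation.

The harmony at that moment is B minor triad (B, D, F#); C is not a chord tone.
It is approached by step up from B and then sustained as the same pitch into the next harmony.
Arriving early and becoming a chord tone when the harmony changes — an anticipation.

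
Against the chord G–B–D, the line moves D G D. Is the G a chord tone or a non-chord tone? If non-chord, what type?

G major triad contains G, B, D; G is the root, so it is a chord tone.

Chord tone (the root of G major triad).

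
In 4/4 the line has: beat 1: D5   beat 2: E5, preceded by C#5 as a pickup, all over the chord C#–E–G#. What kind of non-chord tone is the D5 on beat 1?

Passing tone.

The harmony at that moment is C# minor triad (C#, E, G#); D5 is not a chord tone.
It is approached by step up from C#5 and left by step up to E5.
Step in, step out in the same direction — a passing tone.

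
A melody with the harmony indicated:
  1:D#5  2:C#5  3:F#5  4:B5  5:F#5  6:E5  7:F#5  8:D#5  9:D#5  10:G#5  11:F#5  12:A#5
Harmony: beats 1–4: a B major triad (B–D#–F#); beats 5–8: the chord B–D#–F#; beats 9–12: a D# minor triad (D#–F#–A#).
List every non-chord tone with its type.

C#5 (beat 2) — escape tone; E5 (beat 6) — neighbor tone; G#5 (beat 10) — appoggiatura.

The harmony at that moment is B major triad (B, D#, F#); C#5 is not a chord tone.
It is approached by step down from D#5 and left by leap up to F#5.
Step in, leap out — an escape tone.
The harmony at that moment is B major triad (B, D#, F#); E5 is not a chord tone.
It is approached by step down from F#5 and left by step up to F#5.
Step away and step back to the same note — a neighbor tone (lower neighbor).
The harmony at that moment is D# minor triad (D#, F#, A#); G#5 is not a chord tone.
It is approached by leap up from D#5 and left by step down to F#5.
Leap in, step out — an appoggiatura.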